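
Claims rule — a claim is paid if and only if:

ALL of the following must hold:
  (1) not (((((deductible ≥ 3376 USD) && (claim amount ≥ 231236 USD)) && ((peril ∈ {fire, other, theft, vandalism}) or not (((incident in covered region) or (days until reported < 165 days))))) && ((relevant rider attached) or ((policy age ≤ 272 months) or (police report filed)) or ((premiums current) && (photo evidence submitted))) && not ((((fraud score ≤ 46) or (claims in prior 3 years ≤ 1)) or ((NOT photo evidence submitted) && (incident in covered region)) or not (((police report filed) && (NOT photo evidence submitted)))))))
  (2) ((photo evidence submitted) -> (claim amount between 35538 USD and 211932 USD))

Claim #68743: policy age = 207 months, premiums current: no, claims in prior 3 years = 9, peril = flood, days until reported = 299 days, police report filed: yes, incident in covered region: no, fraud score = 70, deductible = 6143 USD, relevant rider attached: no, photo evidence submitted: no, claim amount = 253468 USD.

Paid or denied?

Denied

Atomic conditions:
  deductible ≥ 3376 USD: 6143 ≥ 3376 is true
  claim amount ≥ 231236 USD: 253468 ≥ 231236 is true
  peril ∈ {fire, other, theft, vandalism}: flood is not in the set → false
  incident in covered region: no → false
  days until reported < 165 days: 299 < 165 is false
  relevant rider attached: no → false
  policy age ≤ 272 months: 207 ≤ 272 is true
  police report filed: yes → true
  premiums current: no → false
  photo evidence submitted: no → false
  fraud score ≤ 46: 70 ≤ 46 is false
  claims in prior 3 years ≤ 1: 9 ≤ 1 is false
  NOT photo evidence submitted: no → true
  claim amount between 35538 USD and 211932 USD: 253468 in [35538, 211932] is false
Combine:
[1.1.1.1] true AND true = true
[1.1.1.2.2.1] false OR false = false
[1.1.1.2.2] NOT false = true
[1.1.1.2] false OR true = true
[1.1.1] true AND true = true
[1.1.2.2] true OR true = true
[1.1.2.3] false AND false = false
[1.1.2] false OR true OR false = true
[1.1.3.1.1] false OR false = false
[1.1.3.1.2] true AND false = false
[1.1.3.1.3.1] true AND true = true
[1.1.3.1.3] NOT true = false
[1.1.3.1] false OR false OR false = false
[1.1.3] NOT false = true
[1.1] true AND true AND true = true
[1] NOT true = false
[2] false → false (antecedent false ⇒ implication holds) = true
[root] false AND true = false
Overall: false → denied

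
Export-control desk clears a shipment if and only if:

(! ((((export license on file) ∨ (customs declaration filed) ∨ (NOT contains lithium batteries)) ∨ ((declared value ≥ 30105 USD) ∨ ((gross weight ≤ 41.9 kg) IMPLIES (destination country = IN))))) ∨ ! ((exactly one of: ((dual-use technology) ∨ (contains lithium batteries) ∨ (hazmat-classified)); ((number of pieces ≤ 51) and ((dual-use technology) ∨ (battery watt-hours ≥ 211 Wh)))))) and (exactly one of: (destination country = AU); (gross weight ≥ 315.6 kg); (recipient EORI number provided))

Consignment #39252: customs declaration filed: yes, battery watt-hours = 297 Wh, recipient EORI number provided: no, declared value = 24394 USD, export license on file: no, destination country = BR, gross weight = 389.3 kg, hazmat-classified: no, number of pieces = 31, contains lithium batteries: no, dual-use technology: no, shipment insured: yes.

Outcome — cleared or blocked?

Blocked

Atomic conditions:
  export license on file: no → false
  customs declaration filed: yes → true
  NOT contains lithium batteries: no → true
  declared value ≥ 30105 USD: 24394 ≥ 30105 is false
  gross weight ≤ 41.9 kg: 389.3 ≤ 41.9 is false
  destination country = IN: BR == IN is false
  dual-use technology: no → false
  contains lithium batteries: no → false
  hazmat-classified: no → false
  number of pieces ≤ 51: 31 ≤ 51 is true
  battery watt-hours ≥ 211 Wh: 297 ≥ 211 is true
  destination country = AU: BR == AU is false
  gross weight ≥ 315.6 kg: 389.3 ≥ 315.6 is true
  recipient EORI number provided: no → false
Combine:
[1.1.1.1] false OR true OR true = true
[1.1.1.2.2] false → false (antecedent false ⇒ implication holds) = true
[1.1.1.2] false OR true = true
[1.1.1] true OR true = true
[1.1] NOT true = false
[1.2.1.1] false OR false OR false = false
[1.2.1.2.2] false OR true = true
[1.2.1.2] true AND true = true
[1.2.1] exactly-one(false, true) = true
[1.2] NOT true = false
[1] false OR false = false
[2] exactly-one(false, true, false) = true
[root] false AND true = false
Overall: false → blocked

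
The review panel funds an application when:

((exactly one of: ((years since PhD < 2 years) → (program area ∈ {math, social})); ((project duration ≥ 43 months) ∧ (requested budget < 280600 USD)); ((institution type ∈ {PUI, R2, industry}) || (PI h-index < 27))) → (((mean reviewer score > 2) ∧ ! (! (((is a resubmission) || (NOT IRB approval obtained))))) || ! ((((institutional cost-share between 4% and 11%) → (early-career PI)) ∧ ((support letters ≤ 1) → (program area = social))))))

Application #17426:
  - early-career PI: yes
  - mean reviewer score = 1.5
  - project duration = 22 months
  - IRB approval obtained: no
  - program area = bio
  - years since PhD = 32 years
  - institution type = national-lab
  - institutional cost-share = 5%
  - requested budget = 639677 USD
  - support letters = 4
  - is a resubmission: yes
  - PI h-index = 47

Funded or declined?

Atomic conditions:
  years since PhD < 2 years: 32 < 2 is false
  program area ∈ {math, social}: bio is not in the set → false
  project duration ≥ 43 months: 22 ≥ 43 is false
  requested budget < 280600 USD: 639677 < 280600 is false
  institution type ∈ {PUI, R2, industry}: national-lab is not in the set → false
  PI h-index < 27: 47 < 27 is false
  mean reviewer score > 2: 1.5 > 2 is false
  is a resubmission: yes → true
  NOT IRB approval obtained: no → true
  institutional cost-share between 4% and 11%: 5 in [4, 11] is true
  early-career PI: yes → true
  support letters ≤ 1: 4 ≤ 1 is false
  program area = social: bio == social is false
Combine:
[1.1] false → false (antecedent false ⇒ implication holds) = true
[1.2] false AND false = false
[1.3] false OR false = false
[1] exactly-one(true, false, false) = true
[2.1.2.1.1] true OR true = true
[2.1.2.1] NOT true = false
[2.1.2] NOT false = true
[2.1] false AND true = false
[2.2.1.1] true → true = true
[2.2.1.2] false → false (antecedent false ⇒ implication holds) = true
[2.2.1] true AND true = true
[2.2] NOT true = false
[2] false OR false = false
[root] true → false = false
Overall: false → declined

Declined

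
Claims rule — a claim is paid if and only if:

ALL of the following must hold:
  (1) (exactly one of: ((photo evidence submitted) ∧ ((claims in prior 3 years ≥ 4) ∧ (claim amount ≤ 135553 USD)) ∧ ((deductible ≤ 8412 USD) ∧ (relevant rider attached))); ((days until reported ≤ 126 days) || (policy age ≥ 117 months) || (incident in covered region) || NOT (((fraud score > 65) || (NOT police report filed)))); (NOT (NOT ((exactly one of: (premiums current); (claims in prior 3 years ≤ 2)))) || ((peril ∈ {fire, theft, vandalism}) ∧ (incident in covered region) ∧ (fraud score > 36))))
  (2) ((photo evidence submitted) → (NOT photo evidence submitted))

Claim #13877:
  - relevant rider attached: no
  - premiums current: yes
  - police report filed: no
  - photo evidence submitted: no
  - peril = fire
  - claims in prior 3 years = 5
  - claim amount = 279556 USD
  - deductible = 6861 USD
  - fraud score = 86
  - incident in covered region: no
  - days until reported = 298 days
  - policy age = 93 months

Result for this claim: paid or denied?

Atomic conditions:
  photo evidence submitted: no → false
  claims in prior 3 years ≥ 4: 5 ≥ 4 is true
  claim amount ≤ 135553 USD: 279556 ≤ 135553 is false
  deductible ≤ 8412 USD: 6861 ≤ 8412 is true
  relevant rider attached: no → false
  days until reported ≤ 126 days: 298 ≤ 126 is false
  policy age ≥ 117 months: 93 ≥ 117 is false
  incident in covered region: no → false
  fraud score > 65: 86 > 65 is true
  NOT police report filed: no → true
  premiums current: yes → true
  claims in prior 3 years ≤ 2: 5 ≤ 2 is false
  peril ∈ {fire, theft, vandalism}: fire is in the set → true
  fraud score > 36: 86 > 36 is true
  NOT photo evidence submitted: no → true
Combine:
[1.1.2] true AND false = false
[1.1.3] true AND false = false
[1.1] false AND false AND false = false
[1.2.4.1] true OR true = true
[1.2.4] NOT true = false
[1.2] false OR false OR false OR false = false
[1.3.1.1.1] exactly-one(true, false) = true
[1.3.1.1] NOT true = false
[1.3.1] NOT false = true
[1.3.2] true AND false AND true = false
[1.3] true OR false = true
[1] exactly-one(false, false, true) = true
[2] false → true (antecedent false ⇒ implication holds) = true
[root] true AND true = true
Overall: true → paid

Paid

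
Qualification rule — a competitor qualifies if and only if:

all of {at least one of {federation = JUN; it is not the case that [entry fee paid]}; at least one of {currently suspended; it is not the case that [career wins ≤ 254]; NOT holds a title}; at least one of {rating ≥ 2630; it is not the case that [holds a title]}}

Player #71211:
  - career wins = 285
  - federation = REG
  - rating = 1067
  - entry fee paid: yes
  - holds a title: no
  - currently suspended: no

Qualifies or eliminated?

Eliminated

Atomic conditions:
  federation = JUN: REG == JUN is false
  entry fee paid: yes → true
  currently suspended: no → false
  career wins ≤ 254: 285 ≤ 254 is false
  NOT holds a title: no → true
  rating ≥ 2630: 1067 ≥ 2630 is false
  holds a title: no → false
Combine:
[1.2] NOT true = false
[1] false OR false = false
[2.2] NOT false = true
[2] false OR true OR true = true
[3.2] NOT false = true
[3] false OR true = true
[root] false AND true AND true = false
Overall: false → eliminated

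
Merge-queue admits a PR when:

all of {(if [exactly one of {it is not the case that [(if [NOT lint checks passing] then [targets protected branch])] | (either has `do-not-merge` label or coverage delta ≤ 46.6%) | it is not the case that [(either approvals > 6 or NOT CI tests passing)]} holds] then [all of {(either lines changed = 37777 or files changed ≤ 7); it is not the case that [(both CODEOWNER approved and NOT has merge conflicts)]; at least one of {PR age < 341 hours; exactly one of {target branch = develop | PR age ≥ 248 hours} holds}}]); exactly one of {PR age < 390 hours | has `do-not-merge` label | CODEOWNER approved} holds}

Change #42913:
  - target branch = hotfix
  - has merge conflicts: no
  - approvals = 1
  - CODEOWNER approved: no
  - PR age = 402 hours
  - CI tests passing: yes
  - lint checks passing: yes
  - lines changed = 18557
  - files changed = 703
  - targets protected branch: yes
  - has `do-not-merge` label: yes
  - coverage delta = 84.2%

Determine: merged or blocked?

Merged

Atomic conditions:
  NOT lint checks passing: yes → false
  targets protected branch: yes → true
  has `do-not-merge` label: yes → true
  coverage delta ≤ 46.6%: 84.2 ≤ 46.6 is false
  approvals > 6: 1 > 6 is false
  NOT CI tests passing: yes → false
  lines changed = 37777: 18557 == 37777 is false
  files changed ≤ 7: 703 ≤ 7 is false
  CODEOWNER approved: no → false
  NOT has merge conflicts: no → true
  PR age < 341 hours: 402 < 341 is false
  target branch = develop: hotfix == develop is false
  PR age ≥ 248 hours: 402 ≥ 248 is true
  PR age < 390 hours: 402 < 390 is false
Combine:
[1.1.1.1] false → true (antecedent false ⇒ implication holds) = true
[1.1.1] NOT true = false
[1.1.2] true OR false = true
[1.1.3.1] false OR false = false
[1.1.3] NOT false = true
[1.1] exactly-one(false, true, true) = false
[1.2.1] false OR false = false
[1.2.2.1] false AND true = false
[1.2.2] NOT false = true
[1.2.3.2] exactly-one(false, true) = true
[1.2.3] false OR true = true
[1.2] false AND true AND true = false
[1] false → false (antecedent false ⇒ implication holds) = true
[2] exactly-one(false, true, false) = true
[root] true AND true = true
Overall: true → merged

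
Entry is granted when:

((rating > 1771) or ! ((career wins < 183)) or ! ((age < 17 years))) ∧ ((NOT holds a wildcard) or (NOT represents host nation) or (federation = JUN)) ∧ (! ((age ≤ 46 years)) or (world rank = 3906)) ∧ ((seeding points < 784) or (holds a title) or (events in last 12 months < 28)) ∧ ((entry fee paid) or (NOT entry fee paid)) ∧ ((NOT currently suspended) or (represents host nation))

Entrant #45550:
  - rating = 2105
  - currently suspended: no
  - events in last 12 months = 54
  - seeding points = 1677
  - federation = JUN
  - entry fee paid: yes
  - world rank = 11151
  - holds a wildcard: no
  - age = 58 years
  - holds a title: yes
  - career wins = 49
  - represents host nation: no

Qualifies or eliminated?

Qualifies

Atomic conditions:
  rating > 1771: 2105 > 1771 is true
  career wins < 183: 49 < 183 is true
  age < 17 years: 58 < 17 is false
  NOT holds a wildcard: no → true
  NOT represents host nation: no → true
  federation = JUN: JUN == JUN is true
  age ≤ 46 years: 58 ≤ 46 is false
  world rank = 3906: 11151 == 3906 is false
  seeding points < 784: 1677 < 784 is false
  holds a title: yes → true
  events in last 12 months < 28: 54 < 28 is false
  entry fee paid: yes → true
  NOT entry fee paid: yes → false
  NOT currently suspended: no → true
  represents host nation: no → false
Combine:
[1.2] NOT true = false
[1.3] NOT false = true
[1] true OR false OR true = true
[2] true OR true OR true = true
[3.1] NOT false = true
[3] true OR false = true
[4] false OR true OR false = true
[5] true OR false = true
[6] true OR false = true
[root] true AND true AND true AND true AND true AND true = true
Overall: true → qualifies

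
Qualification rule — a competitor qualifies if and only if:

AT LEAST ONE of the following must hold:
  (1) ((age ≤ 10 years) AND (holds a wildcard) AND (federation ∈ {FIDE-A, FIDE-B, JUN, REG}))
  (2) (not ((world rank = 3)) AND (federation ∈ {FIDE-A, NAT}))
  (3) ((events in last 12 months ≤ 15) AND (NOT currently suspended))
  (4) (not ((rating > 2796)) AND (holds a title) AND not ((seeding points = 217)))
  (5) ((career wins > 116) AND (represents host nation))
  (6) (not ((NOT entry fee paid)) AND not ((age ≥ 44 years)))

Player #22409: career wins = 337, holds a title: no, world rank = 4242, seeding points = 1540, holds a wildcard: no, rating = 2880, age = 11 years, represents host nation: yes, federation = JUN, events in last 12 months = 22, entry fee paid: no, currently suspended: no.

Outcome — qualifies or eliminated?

Qualifies

Atomic conditions:
  age ≤ 10 years: 11 ≤ 10 is false
  holds a wildcard: no → false
  federation ∈ {FIDE-A, FIDE-B, JUN, REG}: JUN is in the set → true
  world rank = 3: 4242 == 3 is false
  federation ∈ {FIDE-A, NAT}: JUN is not in the set → false
  events in last 12 months ≤ 15: 22 ≤ 15 is false
  NOT currently suspended: no → true
  rating > 2796: 2880 > 2796 is true
  holds a title: no → false
  seeding points = 217: 1540 == 217 is false
  career wins > 116: 337 > 116 is true
  represents host nation: yes → true
  NOT entry fee paid: no → true
  age ≥ 44 years: 11 ≥ 44 is false
Combine:
[1] false AND false AND true = false
[2.1] NOT false = true
[2] true AND false = false
[3] false AND true = false
[4.1] NOT true = false
[4.3] NOT false = true
[4] false AND false AND true = false
[5] true AND true = true
[6.1] NOT true = false
[6.2] NOT false = true
[6] false AND true = false
[root] false OR false OR false OR false OR true OR false = true
Overall: true → qualifies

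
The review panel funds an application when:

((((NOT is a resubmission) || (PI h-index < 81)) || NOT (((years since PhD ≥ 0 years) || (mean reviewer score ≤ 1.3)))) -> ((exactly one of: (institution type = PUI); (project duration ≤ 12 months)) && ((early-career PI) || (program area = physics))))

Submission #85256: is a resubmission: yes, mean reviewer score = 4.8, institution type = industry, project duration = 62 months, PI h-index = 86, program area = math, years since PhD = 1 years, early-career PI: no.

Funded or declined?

Funded

Atomic conditions:
  NOT is a resubmission: yes → false
  PI h-index < 81: 86 < 81 is false
  years since PhD ≥ 0 years: 1 ≥ 0 is true
  mean reviewer score ≤ 1.3: 4.8 ≤ 1.3 is false
  institution type = PUI: industry == PUI is false
  project duration ≤ 12 months: 62 ≤ 12 is false
  early-career PI: no → false
  program area = physics: math == physics is false
Combine:
[1.1] false OR false = false
[1.2.1] true OR false = true
[1.2] NOT true = false
[1] false OR false = false
[2.1] exactly-one(false, false) = false
[2.2] false OR false = false
[2] false AND false = false
[root] false → false (antecedent false ⇒ implication holds) = true
Overall: true → funded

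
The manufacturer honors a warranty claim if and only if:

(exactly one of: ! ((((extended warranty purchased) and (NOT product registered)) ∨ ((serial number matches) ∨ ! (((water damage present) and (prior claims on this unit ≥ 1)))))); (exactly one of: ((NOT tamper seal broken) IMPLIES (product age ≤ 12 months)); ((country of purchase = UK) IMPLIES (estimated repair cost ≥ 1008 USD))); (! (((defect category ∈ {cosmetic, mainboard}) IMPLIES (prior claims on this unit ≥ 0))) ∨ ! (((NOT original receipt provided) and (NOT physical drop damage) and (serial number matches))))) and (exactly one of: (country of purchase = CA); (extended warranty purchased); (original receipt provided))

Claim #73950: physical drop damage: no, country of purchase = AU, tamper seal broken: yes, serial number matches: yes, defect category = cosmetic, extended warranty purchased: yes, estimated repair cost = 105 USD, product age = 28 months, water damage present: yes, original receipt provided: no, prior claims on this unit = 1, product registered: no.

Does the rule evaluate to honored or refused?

Atomic conditions:
  extended warranty purchased: yes → true
  NOT product registered: no → true
  serial number matches: yes → true
  water damage present: yes → true
  prior claims on this unit ≥ 1: 1 ≥ 1 is true
  NOT tamper seal broken: yes → false
  product age ≤ 12 months: 28 ≤ 12 is false
  country of purchase = UK: AU == UK is false
  estimated repair cost ≥ 1008 USD: 105 ≥ 1008 is false
  defect category ∈ {cosmetic, mainboard}: cosmetic is in the set → true
  prior claims on this unit ≥ 0: 1 ≥ 0 is true
  NOT original receipt provided: no → true
  NOT physical drop damage: no → true
  country of purchase = CA: AU == CA is false
  original receipt provided: no → false
Combine:
[1.1.1.1] true AND true = true
[1.1.1.2.2.1] true AND true = true
[1.1.1.2.2] NOT true = false
[1.1.1.2] true OR false = true
[1.1.1] true OR true = true
[1.1] NOT true = false
[1.2.1] false → false (antecedent false ⇒ implication holds) = true
[1.2.2] false → false (antecedent false ⇒ implication holds) = true
[1.2] exactly-one(true, true) = false
[1.3.1.1] true → true = true
[1.3.1] NOT true = false
[1.3.2.1] true AND true AND true = true
[1.3.2] NOT true = false
[1.3] false OR false = false
[1] exactly-one(false, false, false) = false
[2] exactly-one(false, true, false) = true
[root] false AND true = false
Overall: false → refused

Refused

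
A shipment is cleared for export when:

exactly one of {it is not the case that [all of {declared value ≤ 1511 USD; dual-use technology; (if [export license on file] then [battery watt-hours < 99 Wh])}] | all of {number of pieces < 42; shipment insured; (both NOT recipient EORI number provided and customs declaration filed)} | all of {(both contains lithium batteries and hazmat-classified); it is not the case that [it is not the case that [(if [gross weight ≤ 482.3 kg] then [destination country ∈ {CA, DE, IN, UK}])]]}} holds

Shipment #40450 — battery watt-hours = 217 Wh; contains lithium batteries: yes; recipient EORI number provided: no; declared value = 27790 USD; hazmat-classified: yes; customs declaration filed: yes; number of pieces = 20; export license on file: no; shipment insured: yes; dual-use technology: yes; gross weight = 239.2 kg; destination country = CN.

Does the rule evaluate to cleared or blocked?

Atomic conditions:
  declared value ≤ 1511 USD: 27790 ≤ 1511 is false
  dual-use technology: yes → true
  export license on file: no → false
  battery watt-hours < 99 Wh: 217 < 99 is false
  number of pieces < 42: 20 < 42 is true
  shipment insured: yes → true
  NOT recipient EORI number provided: no → true
  customs declaration filed: yes → true
  contains lithium batteries: yes → true
  hazmat-classified: yes → true
  gross weight ≤ 482.3 kg: 239.2 ≤ 482.3 is true
  destination country ∈ {CA, DE, IN, UK}: CN is not in the set → false
Combine:
[1.1.3] false → false (antecedent false ⇒ implication holds) = true
[1.1] false AND true AND true = false
[1] NOT false = true
[2.3] true AND true = true
[2] true AND true AND true = true
[3.1] true AND true = true
[3.2.1.1] true → false = false
[3.2.1] NOT false = true
[3.2] NOT true = false
[3] true AND false = false
[root] exactly-one(true, true, false) = false
Overall: false → blocked

Blocked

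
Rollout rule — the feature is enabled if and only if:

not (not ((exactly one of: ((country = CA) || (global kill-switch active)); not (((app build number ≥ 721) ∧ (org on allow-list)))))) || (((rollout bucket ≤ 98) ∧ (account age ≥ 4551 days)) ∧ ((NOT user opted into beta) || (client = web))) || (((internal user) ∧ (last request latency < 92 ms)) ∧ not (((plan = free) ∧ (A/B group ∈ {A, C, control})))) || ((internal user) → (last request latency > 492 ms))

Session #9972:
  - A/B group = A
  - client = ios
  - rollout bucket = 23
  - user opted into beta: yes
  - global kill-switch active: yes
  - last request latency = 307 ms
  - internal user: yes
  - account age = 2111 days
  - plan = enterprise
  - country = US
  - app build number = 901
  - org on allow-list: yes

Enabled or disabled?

Enabled

Atomic conditions:
  country = CA: US == CA is false
  global kill-switch active: yes → true
  app build number ≥ 721: 901 ≥ 721 is true
  org on allow-list: yes → true
  rollout bucket ≤ 98: 23 ≤ 98 is true
  account age ≥ 4551 days: 2111 ≥ 4551 is false
  NOT user opted into beta: yes → false
  client = web: ios == web is false
  internal user: yes → true
  last request latency < 92 ms: 307 < 92 is false
  plan = free: enterprise == free is false
  A/B group ∈ {A, C, control}: A is in the set → true
  last request latency > 492 ms: 307 > 492 is false
Combine:
[1.1.1.1] false OR true = true
[1.1.1.2.1] true AND true = true
[1.1.1.2] NOT true = false
[1.1.1] exactly-one(true, false) = true
[1.1] NOT true = false
[1] NOT false = true
[2.1] true AND false = false
[2.2] false OR false = false
[2] false AND false = false
[3.1] true AND false = false
[3.2.1] false AND true = false
[3.2] NOT false = true
[3] false AND true = false
[4] true → false = false
[root] true OR false OR false OR false = true
Overall: true → enabled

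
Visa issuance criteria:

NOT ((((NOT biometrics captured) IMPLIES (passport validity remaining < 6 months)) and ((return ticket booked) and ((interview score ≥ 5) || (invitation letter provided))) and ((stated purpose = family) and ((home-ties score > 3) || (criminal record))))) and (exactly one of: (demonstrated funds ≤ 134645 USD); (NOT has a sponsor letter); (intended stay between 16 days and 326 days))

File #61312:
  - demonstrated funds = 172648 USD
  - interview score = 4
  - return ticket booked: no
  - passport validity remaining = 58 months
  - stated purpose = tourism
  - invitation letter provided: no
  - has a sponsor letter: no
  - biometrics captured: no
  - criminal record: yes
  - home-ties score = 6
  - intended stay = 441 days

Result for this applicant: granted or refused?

Granted

Atomic conditions:
  NOT biometrics captured: no → true
  passport validity remaining < 6 months: 58 < 6 is false
  return ticket booked: no → false
  interview score ≥ 5: 4 ≥ 5 is false
  invitation letter provided: no → false
  stated purpose = family: tourism == family is false
  home-ties score > 3: 6 > 3 is true
  criminal record: yes → true
  demonstrated funds ≤ 134645 USD: 172648 ≤ 134645 is false
  NOT has a sponsor letter: no → true
  intended stay between 16 days and 326 days: 441 in [16, 326] is false
Combine:
[1.1.1] true → false = false
[1.1.2.2] false OR false = false
[1.1.2] false AND false = false
[1.1.3.2] true OR true = true
[1.1.3] false AND true = false
[1.1] false AND false AND false = false
[1] NOT false = true
[2] exactly-one(false, true, false) = true
[root] true AND true = true
Overall: true → granted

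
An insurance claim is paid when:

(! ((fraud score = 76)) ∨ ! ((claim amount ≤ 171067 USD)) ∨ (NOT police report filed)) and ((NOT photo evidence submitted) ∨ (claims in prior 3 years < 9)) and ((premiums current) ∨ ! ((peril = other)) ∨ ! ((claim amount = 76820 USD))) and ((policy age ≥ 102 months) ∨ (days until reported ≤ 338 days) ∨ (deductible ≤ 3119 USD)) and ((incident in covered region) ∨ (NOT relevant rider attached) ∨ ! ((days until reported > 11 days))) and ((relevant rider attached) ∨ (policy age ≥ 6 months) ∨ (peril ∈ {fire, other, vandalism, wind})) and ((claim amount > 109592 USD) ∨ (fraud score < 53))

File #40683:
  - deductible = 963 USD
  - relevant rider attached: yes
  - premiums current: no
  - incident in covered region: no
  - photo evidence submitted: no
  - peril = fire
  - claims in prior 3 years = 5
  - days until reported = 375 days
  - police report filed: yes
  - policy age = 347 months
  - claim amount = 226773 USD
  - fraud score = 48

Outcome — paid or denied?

Atomic conditions:
  fraud score = 76: 48 == 76 is false
  claim amount ≤ 171067 USD: 226773 ≤ 171067 is false
  NOT police report filed: yes → false
  NOT photo evidence submitted: no → true
  claims in prior 3 years < 9: 5 < 9 is true
  premiums current: no → false
  peril = other: fire == other is false
  claim amount = 76820 USD: 226773 == 76820 is false
  policy age ≥ 102 months: 347 ≥ 102 is true
  days until reported ≤ 338 days: 375 ≤ 338 is false
  deductible ≤ 3119 USD: 963 ≤ 3119 is true
  incident in covered region: no → false
  NOT relevant rider attached: yes → false
  days until reported > 11 days: 375 > 11 is true
  relevant rider attached: yes → true
  policy age ≥ 6 months: 347 ≥ 6 is true
  peril ∈ {fire, other, vandalism, wind}: fire is in the set → true
  claim amount > 109592 USD: 226773 > 109592 is true
  fraud score < 53: 48 < 53 is true
Combine:
[1.1] NOT false = true
[1.2] NOT false = true
[1] true OR true OR false = true
[2] true OR true = true
[3.2] NOT false = true
[3.3] NOT false = true
[3] false OR true OR true = true
[4] true OR false OR true = true
[5.3] NOT true = false
[5] false OR false OR false = false
[6] true OR true OR true = true
[7] true OR true = true
[root] true AND true AND true AND true AND false AND true AND true = false
Overall: false → denied

Denied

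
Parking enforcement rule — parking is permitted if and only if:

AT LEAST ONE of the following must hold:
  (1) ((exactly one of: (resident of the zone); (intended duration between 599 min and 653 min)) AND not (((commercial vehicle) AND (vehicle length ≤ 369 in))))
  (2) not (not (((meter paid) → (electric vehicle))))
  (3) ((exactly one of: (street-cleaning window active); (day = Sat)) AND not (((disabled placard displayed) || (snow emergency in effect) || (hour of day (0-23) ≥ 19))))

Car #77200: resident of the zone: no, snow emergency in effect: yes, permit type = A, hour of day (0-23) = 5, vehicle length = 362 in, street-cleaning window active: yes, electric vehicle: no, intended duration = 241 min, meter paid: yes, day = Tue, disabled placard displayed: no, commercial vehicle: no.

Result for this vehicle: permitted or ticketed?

Atomic conditions:
  resident of the zone: no → false
  intended duration between 599 min and 653 min: 241 in [599, 653] is false
  commercial vehicle: no → false
  vehicle length ≤ 369 in: 362 ≤ 369 is true
  meter paid: yes → true
  electric vehicle: no → false
  street-cleaning window active: yes → true
  day = Sat: Tue == Sat is false
  disabled placard displayed: no → false
  snow emergency in effect: yes → true
  hour of day (0-23) ≥ 19: 5 ≥ 19 is false
Combine:
[1.1] exactly-one(false, false) = false
[1.2.1] false AND true = false
[1.2] NOT false = true
[1] false AND true = false
[2.1.1] true → false = false
[2.1] NOT false = true
[2] NOT true = false
[3.1] exactly-one(true, false) = true
[3.2.1] false OR true OR false = true
[3.2] NOT true = false
[3] true AND false = false
[root] false OR false OR false = false
Overall: false → ticketed

Ticketed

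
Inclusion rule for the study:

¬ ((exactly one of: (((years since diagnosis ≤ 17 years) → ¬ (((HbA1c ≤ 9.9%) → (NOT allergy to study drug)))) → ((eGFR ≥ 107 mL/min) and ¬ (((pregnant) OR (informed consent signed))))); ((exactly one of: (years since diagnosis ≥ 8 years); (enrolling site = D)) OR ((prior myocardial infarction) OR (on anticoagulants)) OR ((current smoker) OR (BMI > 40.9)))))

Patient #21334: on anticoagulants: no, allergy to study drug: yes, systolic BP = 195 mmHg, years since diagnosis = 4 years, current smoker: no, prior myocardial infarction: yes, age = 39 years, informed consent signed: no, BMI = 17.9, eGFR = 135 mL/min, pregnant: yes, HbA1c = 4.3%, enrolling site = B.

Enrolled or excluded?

Excluded

Atomic conditions:
  years since diagnosis ≤ 17 years: 4 ≤ 17 is true
  HbA1c ≤ 9.9%: 4.3 ≤ 9.9 is true
  NOT allergy to study drug: yes → false
  eGFR ≥ 107 mL/min: 135 ≥ 107 is true
  pregnant: yes → true
  informed consent signed: no → false
  years since diagnosis ≥ 8 years: 4 ≥ 8 is false
  enrolling site = D: B == D is false
  prior myocardial infarction: yes → true
  on anticoagulants: no → false
  current smoker: no → false
  BMI > 40.9: 17.9 > 40.9 is false
Combine:
[1.1.1.2.1] true → false = false
[1.1.1.2] NOT false = true
[1.1.1] true → true = true
[1.1.2.2.1] true OR false = true
[1.1.2.2] NOT true = false
[1.1.2] true AND false = false
[1.1] true → false = false
[1.2.1] exactly-one(false, false) = false
[1.2.2] true OR false = true
[1.2.3] false OR false = false
[1.2] false OR true OR false = true
[1] exactly-one(false, true) = true
[root] NOT true = false
Overall: false → excluded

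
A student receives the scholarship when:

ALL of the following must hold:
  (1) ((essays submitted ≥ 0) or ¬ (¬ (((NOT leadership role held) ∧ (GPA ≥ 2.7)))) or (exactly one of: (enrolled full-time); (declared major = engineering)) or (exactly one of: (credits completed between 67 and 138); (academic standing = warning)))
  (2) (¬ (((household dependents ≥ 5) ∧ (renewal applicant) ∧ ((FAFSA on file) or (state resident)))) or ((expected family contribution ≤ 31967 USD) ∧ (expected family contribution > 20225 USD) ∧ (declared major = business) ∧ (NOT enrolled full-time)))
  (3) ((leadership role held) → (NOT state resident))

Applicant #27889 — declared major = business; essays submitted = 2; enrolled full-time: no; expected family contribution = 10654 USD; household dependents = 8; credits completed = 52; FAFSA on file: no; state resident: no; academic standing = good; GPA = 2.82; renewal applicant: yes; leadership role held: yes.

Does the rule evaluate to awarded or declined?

Atomic conditions:
  essays submitted ≥ 0: 2 ≥ 0 is true
  NOT leadership role held: yes → false
  GPA ≥ 2.7: 2.82 ≥ 2.7 is true
  enrolled full-time: no → false
  declared major = engineering: business == engineering is false
  credits completed between 67 and 138: 52 in [67, 138] is false
  academic standing = warning: good == warning is false
  household dependents ≥ 5: 8 ≥ 5 is true
  renewal applicant: yes → true
  FAFSA on file: no → false
  state resident: no → false
  expected family contribution ≤ 31967 USD: 10654 ≤ 31967 is true
  expected family contribution > 20225 USD: 10654 > 20225 is false
  declared major = business: business == business is true
  NOT enrolled full-time: no → true
  leadership role held: yes → true
  NOT state resident: no → true
Combine:
[1.2.1.1] false AND true = false
[1.2.1] NOT false = true
[1.2] NOT true = false
[1.3] exactly-one(false, false) = false
[1.4] exactly-one(false, false) = false
[1] true OR false OR false OR false = true
[2.1.1.3] false OR false = false
[2.1.1] true AND true AND false = false
[2.1] NOT false = true
[2.2] true AND false AND true AND true = false
[2] true OR false = true
[3] true → true = true
[root] true AND true AND true = true
Overall: true → awarded

Awarded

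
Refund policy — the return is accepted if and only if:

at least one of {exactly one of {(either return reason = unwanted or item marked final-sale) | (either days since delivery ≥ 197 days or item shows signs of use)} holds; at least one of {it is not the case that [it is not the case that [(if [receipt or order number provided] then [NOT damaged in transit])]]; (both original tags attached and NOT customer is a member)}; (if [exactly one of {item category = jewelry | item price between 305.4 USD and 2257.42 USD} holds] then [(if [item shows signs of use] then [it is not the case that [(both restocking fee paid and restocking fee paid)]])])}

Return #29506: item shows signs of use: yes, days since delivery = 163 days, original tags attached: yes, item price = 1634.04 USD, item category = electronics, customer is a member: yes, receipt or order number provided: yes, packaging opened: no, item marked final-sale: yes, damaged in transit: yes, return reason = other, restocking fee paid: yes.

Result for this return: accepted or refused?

Atomic conditions:
  return reason = unwanted: other == unwanted is false
  item marked final-sale: yes → true
  days since delivery ≥ 197 days: 163 ≥ 197 is false
  item shows signs of use: yes → true
  receipt or order number provided: yes → true
  NOT damaged in transit: yes → false
  original tags attached: yes → true
  NOT customer is a member: yes → false
  item category = jewelry: electronics == jewelry is false
  item price between 305.4 USD and 2257.42 USD: 1634.04 in [305.4, 2257.42] is true
  restocking fee paid: yes → true
Combine:
[1.1] false OR true = true
[1.2] false OR true = true
[1] exactly-one(true, true) = false
[2.1.1.1] true → false = false
[2.1.1] NOT false = true
[2.1] NOT true = false
[2.2] true AND false = false
[2] false OR false = false
[3.1] exactly-one(false, true) = true
[3.2.2.1] true AND true = true
[3.2.2] NOT true = false
[3.2] true → false = false
[3] true → false = false
[root] false OR false OR false = false
Overall: false → refused

Refused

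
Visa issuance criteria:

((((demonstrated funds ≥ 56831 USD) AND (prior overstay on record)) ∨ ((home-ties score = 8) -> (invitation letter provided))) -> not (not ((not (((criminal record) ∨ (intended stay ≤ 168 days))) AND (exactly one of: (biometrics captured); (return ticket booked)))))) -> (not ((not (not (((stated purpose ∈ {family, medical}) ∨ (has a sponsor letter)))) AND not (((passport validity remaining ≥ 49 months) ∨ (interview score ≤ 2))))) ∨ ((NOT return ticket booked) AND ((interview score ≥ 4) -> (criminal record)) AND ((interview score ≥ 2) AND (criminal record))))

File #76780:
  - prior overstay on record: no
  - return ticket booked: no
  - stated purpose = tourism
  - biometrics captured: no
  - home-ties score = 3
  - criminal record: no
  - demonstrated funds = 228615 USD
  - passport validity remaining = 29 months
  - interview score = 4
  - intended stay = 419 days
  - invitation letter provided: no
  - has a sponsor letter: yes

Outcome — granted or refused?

Granted

Atomic conditions:
  demonstrated funds ≥ 56831 USD: 228615 ≥ 56831 is true
  prior overstay on record: no → false
  home-ties score = 8: 3 == 8 is false
  invitation letter provided: no → false
  criminal record: no → false
  intended stay ≤ 168 days: 419 ≤ 168 is false
  biometrics captured: no → false
  return ticket booked: no → false
  stated purpose ∈ {family, medical}: tourism is not in the set → false
  has a sponsor letter: yes → true
  passport validity remaining ≥ 49 months: 29 ≥ 49 is false
  interview score ≤ 2: 4 ≤ 2 is false
  NOT return ticket booked: no → true
  interview score ≥ 4: 4 ≥ 4 is true
  interview score ≥ 2: 4 ≥ 2 is true
Combine:
[1.1.1] true AND false = false
[1.1.2] false → false (antecedent false ⇒ implication holds) = true
[1.1] false OR true = true
[1.2.1.1.1.1] false OR false = false
[1.2.1.1.1] NOT false = true
[1.2.1.1.2] exactly-one(false, false) = false
[1.2.1.1] true AND false = false
[1.2.1] NOT false = true
[1.2] NOT true = false
[1] true → false = false
[2.1.1.1.1.1] false OR true = true
[2.1.1.1.1] NOT true = false
[2.1.1.1] NOT false = true
[2.1.1.2.1] false OR false = false
[2.1.1.2] NOT false = true
[2.1.1] true AND true = true
[2.1] NOT true = false
[2.2.2] true → false = false
[2.2.3] true AND false = false
[2.2] true AND false AND false = false
[2] false OR false = false
[root] false → false (antecedent false ⇒ implication holds) = true
Overall: true → granted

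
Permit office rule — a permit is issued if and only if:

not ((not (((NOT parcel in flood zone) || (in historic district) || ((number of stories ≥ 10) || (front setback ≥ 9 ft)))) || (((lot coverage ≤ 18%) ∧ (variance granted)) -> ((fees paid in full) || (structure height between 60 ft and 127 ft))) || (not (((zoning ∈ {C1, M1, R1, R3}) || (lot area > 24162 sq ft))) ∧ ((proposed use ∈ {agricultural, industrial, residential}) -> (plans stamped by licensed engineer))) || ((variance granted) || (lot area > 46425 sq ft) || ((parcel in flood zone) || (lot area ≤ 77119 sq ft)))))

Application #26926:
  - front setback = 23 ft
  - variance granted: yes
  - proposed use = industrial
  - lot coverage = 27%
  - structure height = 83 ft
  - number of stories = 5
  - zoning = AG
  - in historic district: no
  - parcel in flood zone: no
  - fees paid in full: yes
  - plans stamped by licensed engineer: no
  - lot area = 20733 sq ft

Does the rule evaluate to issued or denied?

Denied

Atomic conditions:
  NOT parcel in flood zone: no → true
  in historic district: no → false
  number of stories ≥ 10: 5 ≥ 10 is false
  front setback ≥ 9 ft: 23 ≥ 9 is true
  lot coverage ≤ 18%: 27 ≤ 18 is false
  variance granted: yes → true
  fees paid in full: yes → true
  structure height between 60 ft and 127 ft: 83 in [60, 127] is true
  zoning ∈ {C1, M1, R1, R3}: AG is not in the set → false
  lot area > 24162 sq ft: 20733 > 24162 is false
  proposed use ∈ {agricultural, industrial, residential}: industrial is in the set → true
  plans stamped by licensed engineer: no → false
  lot area > 46425 sq ft: 20733 > 46425 is false
  parcel in flood zone: no → false
  lot area ≤ 77119 sq ft: 20733 ≤ 77119 is true
Combine:
[1.1.1.3] false OR true = true
[1.1.1] true OR false OR true = true
[1.1] NOT true = false
[1.2.1] false AND true = false
[1.2.2] true OR true = true
[1.2] false → true (antecedent false ⇒ implication holds) = true
[1.3.1.1] false OR false = false
[1.3.1] NOT false = true
[1.3.2] true → false = false
[1.3] true AND false = false
[1.4.3] false OR true = true
[1.4] true OR false OR true = true
[1] false OR true OR false OR true = true
[root] NOT true = false
Overall: false → denied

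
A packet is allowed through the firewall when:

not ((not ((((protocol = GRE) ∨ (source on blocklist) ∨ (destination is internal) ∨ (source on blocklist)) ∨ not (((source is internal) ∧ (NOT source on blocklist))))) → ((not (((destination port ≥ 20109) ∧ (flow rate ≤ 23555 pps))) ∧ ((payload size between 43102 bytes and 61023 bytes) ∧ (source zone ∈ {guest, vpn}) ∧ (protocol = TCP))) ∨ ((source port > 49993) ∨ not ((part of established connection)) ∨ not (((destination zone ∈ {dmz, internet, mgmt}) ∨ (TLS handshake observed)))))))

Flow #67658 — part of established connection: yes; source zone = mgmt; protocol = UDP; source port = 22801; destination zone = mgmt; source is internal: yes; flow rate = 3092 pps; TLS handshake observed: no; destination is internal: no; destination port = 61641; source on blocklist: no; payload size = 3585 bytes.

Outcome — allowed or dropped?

Allowed

Atomic conditions:
  protocol = GRE: UDP == GRE is false
  source on blocklist: no → false
  destination is internal: no → false
  source is internal: yes → true
  NOT source on blocklist: no → true
  destination port ≥ 20109: 61641 ≥ 20109 is true
  flow rate ≤ 23555 pps: 3092 ≤ 23555 is true
  payload size between 43102 bytes and 61023 bytes: 3585 in [43102, 61023] is false
  source zone ∈ {guest, vpn}: mgmt is not in the set → false
  protocol = TCP: UDP == TCP is false
  source port > 49993: 22801 > 49993 is false
  part of established connection: yes → true
  destination zone ∈ {dmz, internet, mgmt}: mgmt is in the set → true
  TLS handshake observed: no → false
Combine:
[1.1.1.1] false OR false OR false OR false = false
[1.1.1.2.1] true AND true = true
[1.1.1.2] NOT true = false
[1.1.1] false OR false = false
[1.1] NOT false = true
[1.2.1.1.1] true AND true = true
[1.2.1.1] NOT true = false
[1.2.1.2] false AND false AND false = false
[1.2.1] false AND false = false
[1.2.2.2] NOT true = false
[1.2.2.3.1] true OR false = true
[1.2.2.3] NOT true = false
[1.2.2] false OR false OR false = false
[1.2] false OR false = false
[1] true → false = false
[root] NOT false = true
Overall: true → allowed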